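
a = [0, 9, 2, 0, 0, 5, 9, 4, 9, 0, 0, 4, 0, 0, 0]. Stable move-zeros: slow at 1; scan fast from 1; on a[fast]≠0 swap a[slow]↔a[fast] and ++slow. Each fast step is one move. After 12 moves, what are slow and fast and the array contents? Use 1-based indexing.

slow=1 fast=1: a[fast]=0, fast++
slow=1 fast=2: a[fast]=9≠0 swap→a[1]=9, slow++,fast++
slow=2 fast=3: a[fast]=2≠0 swap→a[2]=2, slow++,fast++
slow=3 fast=4: a[fast]=0, fast++
slow=3 fast=5: a[fast]=0, fast++
slow=3 fast=6: a[fast]=5≠0 swap→a[3]=5, slow++,fast++
slow=4 fast=7: a[fast]=9≠0 swap→a[4]=9, slow++,fast++
slow=5 fast=8: a[fast]=4≠0 swap→a[5]=4, slow++,fast++
slow=6 fast=9: a[fast]=9≠0 swap→a[6]=9, slow++,fast++
slow=7 fast=10: a[fast]=0, fast++
slow=7 fast=11: a[fast]=0, fast++
slow=7 fast=12: a[fast]=4≠0 swap→a[7]=4, slow++,fast++

slow=8, fast=13, a=[9, 2, 5, 9, 4, 9, 4, 0, 0, 0, 0, 0, 0, 0, 0]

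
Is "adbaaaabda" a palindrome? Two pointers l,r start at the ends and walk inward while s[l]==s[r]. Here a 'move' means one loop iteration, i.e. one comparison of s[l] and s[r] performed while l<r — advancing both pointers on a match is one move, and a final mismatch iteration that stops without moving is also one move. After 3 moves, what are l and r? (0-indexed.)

[0,9] 'a'=='a' → l++,r--
[1,8] 'd'=='d' → l++,r--
[2,7] 'b'=='b' → l++,r--

l=3, r=6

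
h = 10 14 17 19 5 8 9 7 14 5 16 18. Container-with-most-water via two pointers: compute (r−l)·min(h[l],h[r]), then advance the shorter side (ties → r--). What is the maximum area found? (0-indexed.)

l=0 r=11: min(10,18)*11=110 best=110 *, l++
l=1 r=11: min(14,18)*10=140 best=140 *, l++
l=2 r=11: min(17,18)*9=153 best=153 *, l++
l=3 r=11: min(19,18)*8=144 best=153, r--
l=3 r=10: min(19,16)*7=112 best=153, r--
l=3 r=9: min(19,5)*6=30 best=153, r--
l=3 r=8: min(19,14)*5=70 best=153, r--
l=3 r=7: min(19,7)*4=28 best=153, r--
l=3 r=6: min(19,9)*3=27 best=153, r--
l=3 r=5: min(19,8)*2=16 best=153, r--
l=3 r=4: min(19,5)*1=5 best=153, r--

max area = 153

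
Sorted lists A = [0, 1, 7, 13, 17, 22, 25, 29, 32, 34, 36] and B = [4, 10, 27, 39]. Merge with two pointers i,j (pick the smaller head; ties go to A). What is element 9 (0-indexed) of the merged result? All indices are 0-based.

merged[9] = 27

[i=0,j=0] A[i]=0<=B[j]=4 take 0 → i++
[i=1,j=0] A[i]=1<=B[j]=4 take 1 → i++
[i=2,j=0] A[i]=7>B[j]=4 take 4 → j++
[i=2,j=1] A[i]=7<=B[j]=10 take 7 → i++
[i=3,j=1] A[i]=13>B[j]=10 take 10 → j++
[i=3,j=2] A[i]=13<=B[j]=27 take 13 → i++
[i=4,j=2] A[i]=17<=B[j]=27 take 17 → i++
[i=5,j=2] A[i]=22<=B[j]=27 take 22 → i++
[i=6,j=2] A[i]=25<=B[j]=27 take 25 → i++
[i=7,j=2] A[i]=29>B[j]=27 take 27 → j++
[i=7,j=3] A[i]=29<=B[j]=39 take 29 → i++
[i=8,j=3] A[i]=32<=B[j]=39 take 32 → i++
[i=9,j=3] A[i]=34<=B[j]=39 take 34 → i++
[i=10,j=3] A[i]=36<=B[j]=39 take 36 → i++
[i=11,j=3] A done, take B[j]=39 → j++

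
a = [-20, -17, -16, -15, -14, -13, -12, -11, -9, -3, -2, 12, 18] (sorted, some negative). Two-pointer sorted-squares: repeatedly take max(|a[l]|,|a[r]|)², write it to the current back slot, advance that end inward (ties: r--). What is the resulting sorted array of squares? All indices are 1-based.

[1,13] |-20|>|18| out[13]=400 → l++
[2,13] |-17|<=|18| out[12]=324 → r--
[2,12] |-17|>|12| out[11]=289 → l++
[3,12] |-16|>|12| out[10]=256 → l++
[4,12] |-15|>|12| out[9]=225 → l++
[5,12] |-14|>|12| out[8]=196 → l++
[6,12] |-13|>|12| out[7]=169 → l++
[7,12] |-12|<=|12| out[6]=144 → r--
[7,11] |-12|>|-2| out[5]=144 → l++
[8,11] |-11|>|-2| out[4]=121 → l++
[9,11] |-9|>|-2| out[3]=81 → l++
[10,11] |-3|>|-2| out[2]=9 → l++
[11,11] |-2|<=|-2| out[1]=4 → r--

[4, 9, 81, 121, 144, 144, 169, 196, 225, 256, 289, 324, 400]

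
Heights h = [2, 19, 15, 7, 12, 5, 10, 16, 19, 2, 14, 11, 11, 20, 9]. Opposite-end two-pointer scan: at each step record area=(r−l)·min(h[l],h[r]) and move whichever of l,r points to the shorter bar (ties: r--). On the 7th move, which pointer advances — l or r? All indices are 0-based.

[0,14] min(2,9)*14=28 best=28 * → l++
[1,14] min(19,9)*13=117 best=117 * → r--
[1,13] min(19,20)*12=228 best=228 * → l++
[2,13] min(15,20)*11=165 best=228 → l++
[3,13] min(7,20)*10=70 best=228 → l++
[4,13] min(12,20)*9=108 best=228 → l++
[5,13] min(5,20)*8=40 best=228 → l++

l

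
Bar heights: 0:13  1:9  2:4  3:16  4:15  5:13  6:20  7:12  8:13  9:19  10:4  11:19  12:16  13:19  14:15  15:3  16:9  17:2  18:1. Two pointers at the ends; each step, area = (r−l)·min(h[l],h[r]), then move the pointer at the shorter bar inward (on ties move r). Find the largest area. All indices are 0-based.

max area = 182

[0,18] min(13,1)*18=18 best=18 * → r--
[0,17] min(13,2)*17=34 best=34 * → r--
[0,16] min(13,9)*16=144 best=144 * → r--
[0,15] min(13,3)*15=45 best=144 → r--
[0,14] min(13,15)*14=182 best=182 * → l++
[1,14] min(9,15)*13=117 best=182 → l++
[2,14] min(4,15)*12=48 best=182 → l++
[3,14] min(16,15)*11=165 best=182 → r--
[3,13] min(16,19)*10=160 best=182 → l++
[4,13] min(15,19)*9=135 best=182 → l++
[5,13] min(13,19)*8=104 best=182 → l++
[6,13] min(20,19)*7=133 best=182 → r--
[6,12] min(20,16)*6=96 best=182 → r--
[6,11] min(20,19)*5=95 best=182 → r--
[6,10] min(20,4)*4=16 best=182 → r--
[6,9] min(20,19)*3=57 best=182 → r--
[6,8] min(20,13)*2=26 best=182 → r--
[6,7] min(20,12)*1=12 best=182 → r--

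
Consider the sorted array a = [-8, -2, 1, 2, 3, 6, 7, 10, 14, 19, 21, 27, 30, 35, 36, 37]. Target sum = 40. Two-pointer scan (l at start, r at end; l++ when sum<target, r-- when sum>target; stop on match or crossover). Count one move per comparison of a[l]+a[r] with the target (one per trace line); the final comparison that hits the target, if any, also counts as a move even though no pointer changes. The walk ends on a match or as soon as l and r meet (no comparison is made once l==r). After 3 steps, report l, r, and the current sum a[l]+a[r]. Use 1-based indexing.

l=4, r=16, sum=39

l=1 r=16: -8+37=29 <40, l++
l=2 r=16: -2+37=35 <40, l++
l=3 r=16: 1+37=38 <40, l++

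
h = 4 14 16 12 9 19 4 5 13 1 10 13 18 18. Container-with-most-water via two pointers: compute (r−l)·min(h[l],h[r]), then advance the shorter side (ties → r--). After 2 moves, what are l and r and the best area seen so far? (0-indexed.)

l=0 r=13: min(4,18)*13=52 best=52 *, l++
l=1 r=13: min(14,18)*12=168 best=168 *, l++

l=2, r=13, best area=168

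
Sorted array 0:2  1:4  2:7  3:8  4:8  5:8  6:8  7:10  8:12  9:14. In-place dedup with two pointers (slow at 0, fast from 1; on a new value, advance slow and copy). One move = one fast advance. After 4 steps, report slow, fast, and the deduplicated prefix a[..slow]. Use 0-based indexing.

slow=3, fast=5, prefix=[2, 4, 7, 8]

(s=0,f=1) a[fast]=4≠a[slow]=2 write a[1]=4 → slow++,fast++
(s=1,f=2) a[fast]=7≠a[slow]=4 write a[2]=7 → slow++,fast++
(s=2,f=3) a[fast]=8≠a[slow]=7 write a[3]=8 → slow++,fast++
(s=3,f=4) a[fast]=8=a[slow] dup → fast++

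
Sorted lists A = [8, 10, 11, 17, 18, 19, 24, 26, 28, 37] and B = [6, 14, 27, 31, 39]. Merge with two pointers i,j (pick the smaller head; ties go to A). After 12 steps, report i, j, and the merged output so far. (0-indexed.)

[i=0,j=0] A[i]=8>B[j]=6 take 6 → j++
[i=0,j=1] A[i]=8<=B[j]=14 take 8 → i++
[i=1,j=1] A[i]=10<=B[j]=14 take 10 → i++
[i=2,j=1] A[i]=11<=B[j]=14 take 11 → i++
[i=3,j=1] A[i]=17>B[j]=14 take 14 → j++
[i=3,j=2] A[i]=17<=B[j]=27 take 17 → i++
[i=4,j=2] A[i]=18<=B[j]=27 take 18 → i++
[i=5,j=2] A[i]=19<=B[j]=27 take 19 → i++
[i=6,j=2] A[i]=24<=B[j]=27 take 24 → i++
[i=7,j=2] A[i]=26<=B[j]=27 take 26 → i++
[i=8,j=2] A[i]=28>B[j]=27 take 27 → j++
[i=8,j=3] A[i]=28<=B[j]=31 take 28 → i++

i=9, j=3, merged so far=[6, 8, 10, 11, 14, 17, 18, 19, 24, 26, 27, 28]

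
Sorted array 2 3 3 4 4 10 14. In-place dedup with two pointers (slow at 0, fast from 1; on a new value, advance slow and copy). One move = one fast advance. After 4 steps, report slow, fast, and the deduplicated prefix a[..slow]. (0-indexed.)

slow=2, fast=5, prefix=[2, 3, 4]

(s=0,f=1) a[fast]=3≠a[slow]=2 write a[1]=3 → slow++,fast++
(s=1,f=2) a[fast]=3=a[slow] dup → fast++
(s=1,f=3) a[fast]=4≠a[slow]=3 write a[2]=4 → slow++,fast++
(s=2,f=4) a[fast]=4=a[slow] dup → fast++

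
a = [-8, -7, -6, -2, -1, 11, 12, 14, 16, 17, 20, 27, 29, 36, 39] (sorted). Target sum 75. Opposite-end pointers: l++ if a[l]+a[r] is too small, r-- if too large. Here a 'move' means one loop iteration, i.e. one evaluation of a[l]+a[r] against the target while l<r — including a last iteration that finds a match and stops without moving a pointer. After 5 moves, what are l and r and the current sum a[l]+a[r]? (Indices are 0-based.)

l=5, r=14, sum=50

[0,14] -8+39=31 <75 → l++
[1,14] -7+39=32 <75 → l++
[2,14] -6+39=33 <75 → l++
[3,14] -2+39=37 <75 → l++
[4,14] -1+39=38 <75 → l++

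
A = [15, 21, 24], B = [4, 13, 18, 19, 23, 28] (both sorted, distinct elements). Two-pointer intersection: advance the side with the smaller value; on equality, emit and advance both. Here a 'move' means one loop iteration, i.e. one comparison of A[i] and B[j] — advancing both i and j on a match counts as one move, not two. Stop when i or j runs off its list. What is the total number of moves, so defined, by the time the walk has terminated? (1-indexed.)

8 moves

i=1 j=1: 15>4, j++
i=1 j=2: 15>13, j++
i=1 j=3: 15<18, i++
i=2 j=3: 21>18, j++
i=2 j=4: 21>19, j++
i=2 j=5: 21<23, i++
i=3 j=5: 24>23, j++
i=3 j=6: 24<28, i++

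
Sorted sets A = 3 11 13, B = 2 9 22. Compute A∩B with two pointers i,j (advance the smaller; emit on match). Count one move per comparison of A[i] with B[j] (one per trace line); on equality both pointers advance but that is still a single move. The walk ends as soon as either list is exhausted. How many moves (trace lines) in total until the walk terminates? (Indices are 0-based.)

i=0 j=0: 3>2, j++
i=0 j=1: 3<9, i++
i=1 j=1: 11>9, j++
i=1 j=2: 11<22, i++
i=2 j=2: 13<22, i++

5 moves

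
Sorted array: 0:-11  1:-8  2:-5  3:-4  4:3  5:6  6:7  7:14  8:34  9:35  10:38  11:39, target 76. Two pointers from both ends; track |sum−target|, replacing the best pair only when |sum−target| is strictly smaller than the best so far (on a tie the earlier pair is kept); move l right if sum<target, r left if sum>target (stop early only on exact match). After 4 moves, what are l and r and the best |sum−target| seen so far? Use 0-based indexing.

l=4, r=11, best |Δ|=41

[0,11] -11+39=28 d=48 * → l++
[1,11] -8+39=31 d=45 * → l++
[2,11] -5+39=34 d=42 * → l++
[3,11] -4+39=35 d=41 * → l++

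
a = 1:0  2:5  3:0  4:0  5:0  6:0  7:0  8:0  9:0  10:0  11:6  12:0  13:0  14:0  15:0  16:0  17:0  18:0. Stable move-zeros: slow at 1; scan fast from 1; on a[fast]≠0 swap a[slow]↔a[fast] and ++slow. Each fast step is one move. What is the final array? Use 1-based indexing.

slow=1 fast=1: a[fast]=0, fast++
slow=1 fast=2: a[fast]=5≠0 swap→a[1]=5, slow++,fast++
slow=2 fast=3: a[fast]=0, fast++
slow=2 fast=4: a[fast]=0, fast++
slow=2 fast=5: a[fast]=0, fast++
slow=2 fast=6: a[fast]=0, fast++
slow=2 fast=7: a[fast]=0, fast++
slow=2 fast=8: a[fast]=0, fast++
slow=2 fast=9: a[fast]=0, fast++
slow=2 fast=10: a[fast]=0, fast++
slow=2 fast=11: a[fast]=6≠0 swap→a[2]=6, slow++,fast++
slow=3 fast=12: a[fast]=0, fast++
slow=3 fast=13: a[fast]=0, fast++
slow=3 fast=14: a[fast]=0, fast++
slow=3 fast=15: a[fast]=0, fast++
slow=3 fast=16: a[fast]=0, fast++
slow=3 fast=17: a[fast]=0, fast++
slow=3 fast=18: a[fast]=0, fast++

[5, 6, 0, 0, 0, 0, 0, 0, 0, 0, 0, 0, 0, 0, 0, 0, 0, 0]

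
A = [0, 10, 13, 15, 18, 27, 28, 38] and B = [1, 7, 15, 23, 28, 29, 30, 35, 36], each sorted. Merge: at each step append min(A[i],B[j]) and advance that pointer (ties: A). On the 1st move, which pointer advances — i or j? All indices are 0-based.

[i=0,j=0] A[i]=0<=B[j]=1 take 0 → i++

i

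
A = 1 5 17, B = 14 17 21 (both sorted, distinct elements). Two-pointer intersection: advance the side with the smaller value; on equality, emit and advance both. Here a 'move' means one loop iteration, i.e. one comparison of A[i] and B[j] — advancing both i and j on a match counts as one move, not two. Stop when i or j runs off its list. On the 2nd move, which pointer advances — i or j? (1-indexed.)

[i=1,j=1] 1<14 → i++
[i=2,j=1] 5<14 → i++

i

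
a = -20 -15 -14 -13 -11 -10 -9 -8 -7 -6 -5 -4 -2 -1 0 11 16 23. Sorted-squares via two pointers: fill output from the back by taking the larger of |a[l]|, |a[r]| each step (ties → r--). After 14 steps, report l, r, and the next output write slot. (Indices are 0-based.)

l=0 r=17: |-20|<=|23| out[17]=529, r--
l=0 r=16: |-20|>|16| out[16]=400, l++
l=1 r=16: |-15|<=|16| out[15]=256, r--
l=1 r=15: |-15|>|11| out[14]=225, l++
l=2 r=15: |-14|>|11| out[13]=196, l++
l=3 r=15: |-13|>|11| out[12]=169, l++
l=4 r=15: |-11|<=|11| out[11]=121, r--
l=4 r=14: |-11|>|0| out[10]=121, l++
l=5 r=14: |-10|>|0| out[9]=100, l++
l=6 r=14: |-9|>|0| out[8]=81, l++
l=7 r=14: |-8|>|0| out[7]=64, l++
l=8 r=14: |-7|>|0| out[6]=49, l++
l=9 r=14: |-6|>|0| out[5]=36, l++
l=10 r=14: |-5|>|0| out[4]=25, l++

l=11, r=14, next write slot=3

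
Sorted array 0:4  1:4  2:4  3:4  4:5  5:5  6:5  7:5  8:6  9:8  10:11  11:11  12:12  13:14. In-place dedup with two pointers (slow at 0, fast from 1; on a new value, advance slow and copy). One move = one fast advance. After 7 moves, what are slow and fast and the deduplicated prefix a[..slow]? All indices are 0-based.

(s=0,f=1) a[fast]=4=a[slow] dup → fast++
(s=0,f=2) a[fast]=4=a[slow] dup → fast++
(s=0,f=3) a[fast]=4=a[slow] dup → fast++
(s=0,f=4) a[fast]=5≠a[slow]=4 write a[1]=5 → slow++,fast++
(s=1,f=5) a[fast]=5=a[slow] dup → fast++
(s=1,f=6) a[fast]=5=a[slow] dup → fast++
(s=1,f=7) a[fast]=5=a[slow] dup → fast++

slow=1, fast=8, prefix=[4, 5]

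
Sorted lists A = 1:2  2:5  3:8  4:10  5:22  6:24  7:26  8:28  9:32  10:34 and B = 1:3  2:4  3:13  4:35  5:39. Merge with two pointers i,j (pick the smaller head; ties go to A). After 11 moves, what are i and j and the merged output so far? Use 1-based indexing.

i=9, j=4, merged so far=[2, 3, 4, 5, 8, 10, 13, 22, 24, 26, 28]

[i=1,j=1] A[i]=2<=B[j]=3 take 2 → i++
[i=2,j=1] A[i]=5>B[j]=3 take 3 → j++
[i=2,j=2] A[i]=5>B[j]=4 take 4 → j++
[i=2,j=3] A[i]=5<=B[j]=13 take 5 → i++
[i=3,j=3] A[i]=8<=B[j]=13 take 8 → i++
[i=4,j=3] A[i]=10<=B[j]=13 take 10 → i++
[i=5,j=3] A[i]=22>B[j]=13 take 13 → j++
[i=5,j=4] A[i]=22<=B[j]=35 take 22 → i++
[i=6,j=4] A[i]=24<=B[j]=35 take 24 → i++
[i=7,j=4] A[i]=26<=B[j]=35 take 26 → i++
[i=8,j=4] A[i]=28<=B[j]=35 take 28 → i++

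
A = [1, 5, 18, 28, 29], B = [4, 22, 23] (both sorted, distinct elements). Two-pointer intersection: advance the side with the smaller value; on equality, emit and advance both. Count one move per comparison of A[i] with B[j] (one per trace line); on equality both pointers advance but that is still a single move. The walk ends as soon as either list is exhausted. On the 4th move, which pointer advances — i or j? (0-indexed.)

[i=0,j=0] 1<4 → i++
[i=1,j=0] 5>4 → j++
[i=1,j=1] 5<22 → i++
[i=2,j=1] 18<22 → i++

i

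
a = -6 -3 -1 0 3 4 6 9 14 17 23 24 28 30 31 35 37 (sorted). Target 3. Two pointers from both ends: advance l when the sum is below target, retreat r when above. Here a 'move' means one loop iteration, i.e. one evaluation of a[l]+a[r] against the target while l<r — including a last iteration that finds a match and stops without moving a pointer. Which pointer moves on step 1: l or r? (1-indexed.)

r

l=1 r=17: -6+37=31 >3, r--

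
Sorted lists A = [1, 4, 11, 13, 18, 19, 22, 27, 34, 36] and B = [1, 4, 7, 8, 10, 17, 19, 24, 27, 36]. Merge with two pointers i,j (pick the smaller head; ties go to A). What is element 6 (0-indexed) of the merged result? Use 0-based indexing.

i=0 j=0: A[i]=1<=B[j]=1 take 1, i++
i=1 j=0: A[i]=4>B[j]=1 take 1, j++
i=1 j=1: A[i]=4<=B[j]=4 take 4, i++
i=2 j=1: A[i]=11>B[j]=4 take 4, j++
i=2 j=2: A[i]=11>B[j]=7 take 7, j++
i=2 j=3: A[i]=11>B[j]=8 take 8, j++
i=2 j=4: A[i]=11>B[j]=10 take 10, j++
i=2 j=5: A[i]=11<=B[j]=17 take 11, i++
i=3 j=5: A[i]=13<=B[j]=17 take 13, i++
i=4 j=5: A[i]=18>B[j]=17 take 17, j++
i=4 j=6: A[i]=18<=B[j]=19 take 18, i++
i=5 j=6: A[i]=19<=B[j]=19 take 19, i++
i=6 j=6: A[i]=22>B[j]=19 take 19, j++
i=6 j=7: A[i]=22<=B[j]=24 take 22, i++
i=7 j=7: A[i]=27>B[j]=24 take 24, j++
i=7 j=8: A[i]=27<=B[j]=27 take 27, i++
i=8 j=8: A[i]=34>B[j]=27 take 27, j++
i=8 j=9: A[i]=34<=B[j]=36 take 34, i++
i=9 j=9: A[i]=36<=B[j]=36 take 36, i++
i=10 j=9: A done, take B[j]=36, j++

merged[6] = 10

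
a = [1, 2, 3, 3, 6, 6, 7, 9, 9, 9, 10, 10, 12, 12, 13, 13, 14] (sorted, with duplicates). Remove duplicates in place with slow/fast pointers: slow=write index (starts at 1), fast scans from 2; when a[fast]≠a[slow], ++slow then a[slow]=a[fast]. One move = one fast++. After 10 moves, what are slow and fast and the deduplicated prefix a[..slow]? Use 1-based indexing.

slow=7, fast=12, prefix=[1, 2, 3, 6, 7, 9, 10]

slow=1 fast=2: a[fast]=2≠a[slow]=1 write a[2]=2, slow++,fast++
slow=2 fast=3: a[fast]=3≠a[slow]=2 write a[3]=3, slow++,fast++
slow=3 fast=4: a[fast]=3=a[slow] dup, fast++
slow=3 fast=5: a[fast]=6≠a[slow]=3 write a[4]=6, slow++,fast++
slow=4 fast=6: a[fast]=6=a[slow] dup, fast++
slow=4 fast=7: a[fast]=7≠a[slow]=6 write a[5]=7, slow++,fast++
slow=5 fast=8: a[fast]=9≠a[slow]=7 write a[6]=9, slow++,fast++
slow=6 fast=9: a[fast]=9=a[slow] dup, fast++
slow=6 fast=10: a[fast]=9=a[slow] dup, fast++
slow=6 fast=11: a[fast]=10≠a[slow]=9 write a[7]=10, slow++,fast++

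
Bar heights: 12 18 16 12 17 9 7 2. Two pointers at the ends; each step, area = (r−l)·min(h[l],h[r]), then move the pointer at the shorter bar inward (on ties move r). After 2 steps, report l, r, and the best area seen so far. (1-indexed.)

l=1, r=6, best area=42

l=1 r=8: min(12,2)*7=14 best=14 *, r--
l=1 r=7: min(12,7)*6=42 best=42 *, r--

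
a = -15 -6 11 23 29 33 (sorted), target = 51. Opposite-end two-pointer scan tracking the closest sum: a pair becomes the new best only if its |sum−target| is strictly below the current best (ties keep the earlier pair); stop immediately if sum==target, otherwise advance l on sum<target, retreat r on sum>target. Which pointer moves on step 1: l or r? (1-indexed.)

[1,6] -15+33=18 d=33 * → l++

l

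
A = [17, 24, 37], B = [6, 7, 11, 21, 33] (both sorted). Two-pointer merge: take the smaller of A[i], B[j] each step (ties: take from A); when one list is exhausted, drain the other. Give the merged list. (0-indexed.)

[6, 7, 11, 17, 21, 24, 33, 37]

[i=0,j=0] A[i]=17>B[j]=6 take 6 → j++
[i=0,j=1] A[i]=17>B[j]=7 take 7 → j++
[i=0,j=2] A[i]=17>B[j]=11 take 11 → j++
[i=0,j=3] A[i]=17<=B[j]=21 take 17 → i++
[i=1,j=3] A[i]=24>B[j]=21 take 21 → j++
[i=1,j=4] A[i]=24<=B[j]=33 take 24 → i++
[i=2,j=4] A[i]=37>B[j]=33 take 33 → j++
[i=2,j=5] B done, take A[i]=37 → i++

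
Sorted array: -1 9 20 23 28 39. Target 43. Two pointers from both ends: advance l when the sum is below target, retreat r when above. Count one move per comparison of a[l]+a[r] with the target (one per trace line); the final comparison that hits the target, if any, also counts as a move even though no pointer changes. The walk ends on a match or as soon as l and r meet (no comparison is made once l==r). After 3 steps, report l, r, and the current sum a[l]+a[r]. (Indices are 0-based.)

l=2, r=4, sum=48

l=0 r=5: -1+39=38 <43, l++
l=1 r=5: 9+39=48 >43, r--
l=1 r=4: 9+28=37 <43, l++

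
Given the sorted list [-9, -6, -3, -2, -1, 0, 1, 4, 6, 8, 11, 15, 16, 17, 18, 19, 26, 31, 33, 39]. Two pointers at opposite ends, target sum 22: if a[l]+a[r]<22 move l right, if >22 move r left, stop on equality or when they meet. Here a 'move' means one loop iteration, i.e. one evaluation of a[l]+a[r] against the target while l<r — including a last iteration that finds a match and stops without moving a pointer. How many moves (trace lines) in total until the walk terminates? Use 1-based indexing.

l=1 r=20: -9+39=30 >22, r--
l=1 r=19: -9+33=24 >22, r--
l=1 r=18: -9+31=22, found

3 moves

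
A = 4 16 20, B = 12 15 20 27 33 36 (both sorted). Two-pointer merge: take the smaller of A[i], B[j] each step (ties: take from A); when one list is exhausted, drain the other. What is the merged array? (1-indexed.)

i=1 j=1: A[i]=4<=B[j]=12 take 4, i++
i=2 j=1: A[i]=16>B[j]=12 take 12, j++
i=2 j=2: A[i]=16>B[j]=15 take 15, j++
i=2 j=3: A[i]=16<=B[j]=20 take 16, i++
i=3 j=3: A[i]=20<=B[j]=20 take 20, i++
i=4 j=3: A done, take B[j]=20, j++
i=4 j=4: A done, take B[j]=27, j++
i=4 j=5: A done, take B[j]=33, j++
i=4 j=6: A done, take B[j]=36, j++

[4, 12, 15, 16, 20, 20, 27, 33, 36]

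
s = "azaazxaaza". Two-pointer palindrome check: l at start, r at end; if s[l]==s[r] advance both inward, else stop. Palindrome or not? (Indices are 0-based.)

[0,9] 'a'=='a' → l++,r--
[1,8] 'z'=='z' → l++,r--
[2,7] 'a'=='a' → l++,r--
[3,6] 'a'=='a' → l++,r--
[4,5] 'z'!='x' → stop

not a palindrome (mismatch at 4,5)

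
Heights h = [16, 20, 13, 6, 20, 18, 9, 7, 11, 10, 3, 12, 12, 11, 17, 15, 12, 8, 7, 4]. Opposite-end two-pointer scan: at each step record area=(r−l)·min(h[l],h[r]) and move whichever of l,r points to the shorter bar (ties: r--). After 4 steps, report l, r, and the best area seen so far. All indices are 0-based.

[0,19] min(16,4)*19=76 best=76 * → r--
[0,18] min(16,7)*18=126 best=126 * → r--
[0,17] min(16,8)*17=136 best=136 * → r--
[0,16] min(16,12)*16=192 best=192 * → r--

l=0, r=15, best area=192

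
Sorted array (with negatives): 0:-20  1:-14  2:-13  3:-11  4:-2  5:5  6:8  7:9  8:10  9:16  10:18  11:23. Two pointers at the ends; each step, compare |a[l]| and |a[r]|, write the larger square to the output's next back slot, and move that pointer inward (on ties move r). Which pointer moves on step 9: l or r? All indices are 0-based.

r

[0,11] |-20|<=|23| out[11]=529 → r--
[0,10] |-20|>|18| out[10]=400 → l++
[1,10] |-14|<=|18| out[9]=324 → r--
[1,9] |-14|<=|16| out[8]=256 → r--
[1,8] |-14|>|10| out[7]=196 → l++
[2,8] |-13|>|10| out[6]=169 → l++
[3,8] |-11|>|10| out[5]=121 → l++
[4,8] |-2|<=|10| out[4]=100 → r--
[4,7] |-2|<=|9| out[3]=81 → r--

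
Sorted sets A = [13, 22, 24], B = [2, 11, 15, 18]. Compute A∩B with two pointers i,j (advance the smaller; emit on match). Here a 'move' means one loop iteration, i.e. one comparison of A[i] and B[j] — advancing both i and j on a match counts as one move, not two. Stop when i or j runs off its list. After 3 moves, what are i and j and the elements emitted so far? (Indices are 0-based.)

i=1, j=2, emitted=[]

i=0 j=0: 13>2, j++
i=0 j=1: 13>11, j++
i=0 j=2: 13<15, i++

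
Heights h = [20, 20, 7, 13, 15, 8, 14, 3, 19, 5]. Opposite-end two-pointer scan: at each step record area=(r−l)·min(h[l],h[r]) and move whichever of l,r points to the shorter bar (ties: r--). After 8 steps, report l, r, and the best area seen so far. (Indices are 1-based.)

l=1, r=2, best area=152

[1,10] min(20,5)*9=45 best=45 * → r--
[1,9] min(20,19)*8=152 best=152 * → r--
[1,8] min(20,3)*7=21 best=152 → r--
[1,7] min(20,14)*6=84 best=152 → r--
[1,6] min(20,8)*5=40 best=152 → r--
[1,5] min(20,15)*4=60 best=152 → r--
[1,4] min(20,13)*3=39 best=152 → r--
[1,3] min(20,7)*2=14 best=152 → r--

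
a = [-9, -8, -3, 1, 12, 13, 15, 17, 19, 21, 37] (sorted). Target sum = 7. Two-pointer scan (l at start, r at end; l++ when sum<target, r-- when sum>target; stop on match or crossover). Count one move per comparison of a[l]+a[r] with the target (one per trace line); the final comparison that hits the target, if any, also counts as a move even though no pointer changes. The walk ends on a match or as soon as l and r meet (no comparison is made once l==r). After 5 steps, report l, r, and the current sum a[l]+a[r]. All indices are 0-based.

[0,10] -9+37=28 >7 → r--
[0,9] -9+21=12 >7 → r--
[0,8] -9+19=10 >7 → r--
[0,7] -9+17=8 >7 → r--
[0,6] -9+15=6 <7 → l++

l=1, r=6, sum=7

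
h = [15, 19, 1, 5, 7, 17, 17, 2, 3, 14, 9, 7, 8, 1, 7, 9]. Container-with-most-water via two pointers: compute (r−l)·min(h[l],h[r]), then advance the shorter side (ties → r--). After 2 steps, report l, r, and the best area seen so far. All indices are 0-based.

[0,15] min(15,9)*15=135 best=135 * → r--
[0,14] min(15,7)*14=98 best=135 → r--

l=0, r=13, best area=135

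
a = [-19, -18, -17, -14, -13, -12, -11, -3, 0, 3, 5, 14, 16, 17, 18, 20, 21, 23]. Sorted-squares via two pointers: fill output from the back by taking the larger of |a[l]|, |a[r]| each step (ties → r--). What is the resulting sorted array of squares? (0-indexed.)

l=0 r=17: |-19|<=|23| out[17]=529, r--
l=0 r=16: |-19|<=|21| out[16]=441, r--
l=0 r=15: |-19|<=|20| out[15]=400, r--
l=0 r=14: |-19|>|18| out[14]=361, l++
l=1 r=14: |-18|<=|18| out[13]=324, r--
l=1 r=13: |-18|>|17| out[12]=324, l++
l=2 r=13: |-17|<=|17| out[11]=289, r--
l=2 r=12: |-17|>|16| out[10]=289, l++
l=3 r=12: |-14|<=|16| out[9]=256, r--
l=3 r=11: |-14|<=|14| out[8]=196, r--
l=3 r=10: |-14|>|5| out[7]=196, l++
l=4 r=10: |-13|>|5| out[6]=169, l++
l=5 r=10: |-12|>|5| out[5]=144, l++
l=6 r=10: |-11|>|5| out[4]=121, l++
l=7 r=10: |-3|<=|5| out[3]=25, r--
l=7 r=9: |-3|<=|3| out[2]=9, r--
l=7 r=8: |-3|>|0| out[1]=9, l++
l=8 r=8: |0|<=|0| out[0]=0, r--

[0, 9, 9, 25, 121, 144, 169, 196, 196, 256, 289, 289, 324, 324, 361, 400, 441, 529]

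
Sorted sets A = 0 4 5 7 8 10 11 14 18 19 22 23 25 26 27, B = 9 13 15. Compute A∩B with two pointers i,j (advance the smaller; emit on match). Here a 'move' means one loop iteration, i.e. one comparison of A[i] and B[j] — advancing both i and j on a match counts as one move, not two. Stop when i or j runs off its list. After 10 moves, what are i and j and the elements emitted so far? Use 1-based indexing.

i=9, j=3, emitted=[]

[i=1,j=1] 0<9 → i++
[i=2,j=1] 4<9 → i++
[i=3,j=1] 5<9 → i++
[i=4,j=1] 7<9 → i++
[i=5,j=1] 8<9 → i++
[i=6,j=1] 10>9 → j++
[i=6,j=2] 10<13 → i++
[i=7,j=2] 11<13 → i++
[i=8,j=2] 14>13 → j++
[i=8,j=3] 14<15 → i++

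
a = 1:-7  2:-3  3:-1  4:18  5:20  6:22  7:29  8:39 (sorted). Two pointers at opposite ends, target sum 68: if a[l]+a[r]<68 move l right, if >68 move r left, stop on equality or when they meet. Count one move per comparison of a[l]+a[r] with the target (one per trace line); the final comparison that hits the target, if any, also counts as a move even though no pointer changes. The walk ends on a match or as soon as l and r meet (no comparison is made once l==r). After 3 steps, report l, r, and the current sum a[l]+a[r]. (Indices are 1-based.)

l=4, r=8, sum=57

[1,8] -7+39=32 <68 → l++
[2,8] -3+39=36 <68 → l++
[3,8] -1+39=38 <68 → l++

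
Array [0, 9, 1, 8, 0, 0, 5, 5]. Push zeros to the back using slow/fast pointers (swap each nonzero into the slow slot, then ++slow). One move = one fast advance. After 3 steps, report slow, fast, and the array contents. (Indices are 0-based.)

slow=2, fast=3, a=[9, 1, 0, 8, 0, 0, 5, 5]

slow=0 fast=0: a[fast]=0, fast++
slow=0 fast=1: a[fast]=9≠0 swap→a[0]=9, slow++,fast++
slow=1 fast=2: a[fast]=1≠0 swap→a[1]=1, slow++,fast++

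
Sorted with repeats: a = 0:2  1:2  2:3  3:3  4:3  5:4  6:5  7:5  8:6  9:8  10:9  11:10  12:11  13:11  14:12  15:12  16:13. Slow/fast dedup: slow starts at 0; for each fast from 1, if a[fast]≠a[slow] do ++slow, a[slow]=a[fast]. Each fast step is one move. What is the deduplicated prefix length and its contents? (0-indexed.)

length 11; prefix = [2, 3, 4, 5, 6, 8, 9, 10, 11, 12, 13]

slow=0 fast=1: a[fast]=2=a[slow] dup, fast++
slow=0 fast=2: a[fast]=3≠a[slow]=2 write a[1]=3, slow++,fast++
slow=1 fast=3: a[fast]=3=a[slow] dup, fast++
slow=1 fast=4: a[fast]=3=a[slow] dup, fast++
slow=1 fast=5: a[fast]=4≠a[slow]=3 write a[2]=4, slow++,fast++
slow=2 fast=6: a[fast]=5≠a[slow]=4 write a[3]=5, slow++,fast++
slow=3 fast=7: a[fast]=5=a[slow] dup, fast++
slow=3 fast=8: a[fast]=6≠a[slow]=5 write a[4]=6, slow++,fast++
slow=4 fast=9: a[fast]=8≠a[slow]=6 write a[5]=8, slow++,fast++
slow=5 fast=10: a[fast]=9≠a[slow]=8 write a[6]=9, slow++,fast++
slow=6 fast=11: a[fast]=10≠a[slow]=9 write a[7]=10, slow++,fast++
slow=7 fast=12: a[fast]=11≠a[slow]=10 write a[8]=11, slow++,fast++
slow=8 fast=13: a[fast]=11=a[slow] dup, fast++
slow=8 fast=14: a[fast]=12≠a[slow]=11 write a[9]=12, slow++,fast++
slow=9 fast=15: a[fast]=12=a[slow] dup, fast++
slow=9 fast=16: a[fast]=13≠a[slow]=12 write a[10]=13, slow++,fast++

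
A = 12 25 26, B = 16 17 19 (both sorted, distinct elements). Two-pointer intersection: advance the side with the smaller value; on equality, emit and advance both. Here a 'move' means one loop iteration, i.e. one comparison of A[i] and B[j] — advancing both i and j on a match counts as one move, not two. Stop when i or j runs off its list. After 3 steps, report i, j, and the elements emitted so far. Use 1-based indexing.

[i=1,j=1] 12<16 → i++
[i=2,j=1] 25>16 → j++
[i=2,j=2] 25>17 → j++

i=2, j=3, emitted=[]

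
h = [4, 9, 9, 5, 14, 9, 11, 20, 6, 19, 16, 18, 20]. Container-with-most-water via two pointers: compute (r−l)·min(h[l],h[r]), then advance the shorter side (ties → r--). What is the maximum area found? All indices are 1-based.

l=1 r=13: min(4,20)*12=48 best=48 *, l++
l=2 r=13: min(9,20)*11=99 best=99 *, l++
l=3 r=13: min(9,20)*10=90 best=99, l++
l=4 r=13: min(5,20)*9=45 best=99, l++
l=5 r=13: min(14,20)*8=112 best=112 *, l++
l=6 r=13: min(9,20)*7=63 best=112, l++
l=7 r=13: min(11,20)*6=66 best=112, l++
l=8 r=13: min(20,20)*5=100 best=112, r--
l=8 r=12: min(20,18)*4=72 best=112, r--
l=8 r=11: min(20,16)*3=48 best=112, r--
l=8 r=10: min(20,19)*2=38 best=112, r--
l=8 r=9: min(20,6)*1=6 best=112, r--

max area = 112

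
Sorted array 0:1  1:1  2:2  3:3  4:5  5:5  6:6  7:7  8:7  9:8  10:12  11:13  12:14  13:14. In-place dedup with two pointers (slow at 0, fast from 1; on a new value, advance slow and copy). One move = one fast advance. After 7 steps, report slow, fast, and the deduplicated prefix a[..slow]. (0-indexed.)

slow=5, fast=8, prefix=[1, 2, 3, 5, 6, 7]

(s=0,f=1) a[fast]=1=a[slow] dup → fast++
(s=0,f=2) a[fast]=2≠a[slow]=1 write a[1]=2 → slow++,fast++
(s=1,f=3) a[fast]=3≠a[slow]=2 write a[2]=3 → slow++,fast++
(s=2,f=4) a[fast]=5≠a[slow]=3 write a[3]=5 → slow++,fast++
(s=3,f=5) a[fast]=5=a[slow] dup → fast++
(s=3,f=6) a[fast]=6≠a[slow]=5 write a[4]=6 → slow++,fast++
(s=4,f=7) a[fast]=7≠a[slow]=6 write a[5]=7 → slow++,fast++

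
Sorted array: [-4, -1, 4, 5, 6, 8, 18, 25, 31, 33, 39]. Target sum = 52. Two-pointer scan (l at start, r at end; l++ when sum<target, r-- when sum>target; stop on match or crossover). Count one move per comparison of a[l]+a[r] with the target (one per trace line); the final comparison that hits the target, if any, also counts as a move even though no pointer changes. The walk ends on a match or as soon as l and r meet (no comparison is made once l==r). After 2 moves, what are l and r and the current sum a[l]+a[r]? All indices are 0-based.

[0,10] -4+39=35 <52 → l++
[1,10] -1+39=38 <52 → l++

l=2, r=10, sum=43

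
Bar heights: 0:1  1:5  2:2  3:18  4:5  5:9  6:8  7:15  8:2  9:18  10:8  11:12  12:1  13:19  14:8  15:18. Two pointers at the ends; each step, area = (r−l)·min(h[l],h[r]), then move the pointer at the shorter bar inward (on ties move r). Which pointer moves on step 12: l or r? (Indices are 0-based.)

[0,15] min(1,18)*15=15 best=15 * → l++
[1,15] min(5,18)*14=70 best=70 * → l++
[2,15] min(2,18)*13=26 best=70 → l++
[3,15] min(18,18)*12=216 best=216 * → r--
[3,14] min(18,8)*11=88 best=216 → r--
[3,13] min(18,19)*10=180 best=216 → l++
[4,13] min(5,19)*9=45 best=216 → l++
[5,13] min(9,19)*8=72 best=216 → l++
[6,13] min(8,19)*7=56 best=216 → l++
[7,13] min(15,19)*6=90 best=216 → l++
[8,13] min(2,19)*5=10 best=216 → l++
[9,13] min(18,19)*4=72 best=216 → l++

l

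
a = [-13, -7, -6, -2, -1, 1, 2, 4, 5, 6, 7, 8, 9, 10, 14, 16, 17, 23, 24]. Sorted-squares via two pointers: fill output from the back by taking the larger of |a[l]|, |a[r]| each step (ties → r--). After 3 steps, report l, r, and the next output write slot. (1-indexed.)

l=1, r=16, next write slot=16

[1,19] |-13|<=|24| out[19]=576 → r--
[1,18] |-13|<=|23| out[18]=529 → r--
[1,17] |-13|<=|17| out[17]=289 → r--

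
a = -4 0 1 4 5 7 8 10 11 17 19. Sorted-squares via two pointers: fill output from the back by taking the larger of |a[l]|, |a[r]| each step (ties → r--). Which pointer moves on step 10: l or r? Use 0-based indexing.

[0,10] |-4|<=|19| out[10]=361 → r--
[0,9] |-4|<=|17| out[9]=289 → r--
[0,8] |-4|<=|11| out[8]=121 → r--
[0,7] |-4|<=|10| out[7]=100 → r--
[0,6] |-4|<=|8| out[6]=64 → r--
[0,5] |-4|<=|7| out[5]=49 → r--
[0,4] |-4|<=|5| out[4]=25 → r--
[0,3] |-4|<=|4| out[3]=16 → r--
[0,2] |-4|>|1| out[2]=16 → l++
[1,2] |0|<=|1| out[1]=1 → r--

r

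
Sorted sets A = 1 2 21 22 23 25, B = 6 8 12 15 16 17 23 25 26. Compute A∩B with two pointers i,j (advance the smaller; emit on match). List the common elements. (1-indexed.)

[i=1,j=1] 1<6 → i++
[i=2,j=1] 2<6 → i++
[i=3,j=1] 21>6 → j++
[i=3,j=2] 21>8 → j++
[i=3,j=3] 21>12 → j++
[i=3,j=4] 21>15 → j++
[i=3,j=5] 21>16 → j++
[i=3,j=6] 21>17 → j++
[i=3,j=7] 21<23 → i++
[i=4,j=7] 22<23 → i++
[i=5,j=7] 23==23 emit → i++,j++
[i=6,j=8] 25==25 emit → i++,j++

intersection = [23, 25]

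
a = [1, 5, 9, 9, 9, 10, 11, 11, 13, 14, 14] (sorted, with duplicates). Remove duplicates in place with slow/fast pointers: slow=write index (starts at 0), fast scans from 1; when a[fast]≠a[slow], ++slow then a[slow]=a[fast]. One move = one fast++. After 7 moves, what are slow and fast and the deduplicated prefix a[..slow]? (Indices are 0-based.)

(s=0,f=1) a[fast]=5≠a[slow]=1 write a[1]=5 → slow++,fast++
(s=1,f=2) a[fast]=9≠a[slow]=5 write a[2]=9 → slow++,fast++
(s=2,f=3) a[fast]=9=a[slow] dup → fast++
(s=2,f=4) a[fast]=9=a[slow] dup → fast++
(s=2,f=5) a[fast]=10≠a[slow]=9 write a[3]=10 → slow++,fast++
(s=3,f=6) a[fast]=11≠a[slow]=10 write a[4]=11 → slow++,fast++
(s=4,f=7) a[fast]=11=a[slow] dup → fast++

slow=4, fast=8, prefix=[1, 5, 9, 10, 11]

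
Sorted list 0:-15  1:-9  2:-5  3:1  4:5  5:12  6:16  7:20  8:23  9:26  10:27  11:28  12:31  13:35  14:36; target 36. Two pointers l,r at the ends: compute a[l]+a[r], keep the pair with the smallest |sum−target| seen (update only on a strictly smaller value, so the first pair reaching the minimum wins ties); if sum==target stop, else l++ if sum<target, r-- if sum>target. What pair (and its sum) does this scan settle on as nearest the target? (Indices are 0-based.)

pair (1, 35) with sum 36 (|Δ|=0)

l=0 r=14: -15+36=21 d=15 *, l++
l=1 r=14: -9+36=27 d=9 *, l++
l=2 r=14: -5+36=31 d=5 *, l++
l=3 r=14: 1+36=37 d=1 *, r--
l=3 r=13: 1+35=36 d=0 *, stop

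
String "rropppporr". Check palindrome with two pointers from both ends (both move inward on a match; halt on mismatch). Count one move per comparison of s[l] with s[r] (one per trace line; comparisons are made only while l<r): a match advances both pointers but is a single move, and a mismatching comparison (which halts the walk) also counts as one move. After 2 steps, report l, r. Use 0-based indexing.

l=2, r=7

l=0 r=9: 'r'=='r', l++,r--
l=1 r=8: 'r'=='r', l++,r--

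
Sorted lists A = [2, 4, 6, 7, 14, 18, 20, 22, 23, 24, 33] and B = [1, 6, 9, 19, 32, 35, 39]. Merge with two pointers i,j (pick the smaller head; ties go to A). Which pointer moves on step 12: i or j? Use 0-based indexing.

[i=0,j=0] A[i]=2>B[j]=1 take 1 → j++
[i=0,j=1] A[i]=2<=B[j]=6 take 2 → i++
[i=1,j=1] A[i]=4<=B[j]=6 take 4 → i++
[i=2,j=1] A[i]=6<=B[j]=6 take 6 → i++
[i=3,j=1] A[i]=7>B[j]=6 take 6 → j++
[i=3,j=2] A[i]=7<=B[j]=9 take 7 → i++
[i=4,j=2] A[i]=14>B[j]=9 take 9 → j++
[i=4,j=3] A[i]=14<=B[j]=19 take 14 → i++
[i=5,j=3] A[i]=18<=B[j]=19 take 18 → i++
[i=6,j=3] A[i]=20>B[j]=19 take 19 → j++
[i=6,j=4] A[i]=20<=B[j]=32 take 20 → i++
[i=7,j=4] A[i]=22<=B[j]=32 take 22 → i++

i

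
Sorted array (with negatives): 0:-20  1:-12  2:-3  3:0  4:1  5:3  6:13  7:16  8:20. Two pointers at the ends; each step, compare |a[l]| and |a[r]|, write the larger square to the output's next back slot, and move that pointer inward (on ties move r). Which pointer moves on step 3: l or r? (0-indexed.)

[0,8] |-20|<=|20| out[8]=400 → r--
[0,7] |-20|>|16| out[7]=400 → l++
[1,7] |-12|<=|16| out[6]=256 → r--

r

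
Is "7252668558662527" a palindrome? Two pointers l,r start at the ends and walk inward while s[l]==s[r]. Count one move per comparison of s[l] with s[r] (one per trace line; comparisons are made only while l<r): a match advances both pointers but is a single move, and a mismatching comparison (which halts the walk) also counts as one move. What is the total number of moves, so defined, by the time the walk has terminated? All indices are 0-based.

[0,15] '7'=='7' → l++,r--
[1,14] '2'=='2' → l++,r--
[2,13] '5'=='5' → l++,r--
[3,12] '2'=='2' → l++,r--
[4,11] '6'=='6' → l++,r--
[5,10] '6'=='6' → l++,r--
[6,9] '8'=='8' → l++,r--
[7,8] '5'=='5' → l++,r--

8 moves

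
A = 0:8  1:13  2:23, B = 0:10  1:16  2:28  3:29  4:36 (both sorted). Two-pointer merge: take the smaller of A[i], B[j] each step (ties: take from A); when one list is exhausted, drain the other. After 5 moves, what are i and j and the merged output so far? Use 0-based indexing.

i=3, j=2, merged so far=[8, 10, 13, 16, 23]

i=0 j=0: A[i]=8<=B[j]=10 take 8, i++
i=1 j=0: A[i]=13>B[j]=10 take 10, j++
i=1 j=1: A[i]=13<=B[j]=16 take 13, i++
i=2 j=1: A[i]=23>B[j]=16 take 16, j++
i=2 j=2: A[i]=23<=B[j]=28 take 23, i++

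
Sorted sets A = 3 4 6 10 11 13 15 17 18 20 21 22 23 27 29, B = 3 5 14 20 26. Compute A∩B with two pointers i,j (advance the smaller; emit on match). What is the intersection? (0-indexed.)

intersection = [3, 20]

[i=0,j=0] 3==3 emit → i++,j++
[i=1,j=1] 4<5 → i++
[i=2,j=1] 6>5 → j++
[i=2,j=2] 6<14 → i++
[i=3,j=2] 10<14 → i++
[i=4,j=2] 11<14 → i++
[i=5,j=2] 13<14 → i++
[i=6,j=2] 15>14 → j++
[i=6,j=3] 15<20 → i++
[i=7,j=3] 17<20 → i++
[i=8,j=3] 18<20 → i++
[i=9,j=3] 20==20 emit → i++,j++
[i=10,j=4] 21<26 → i++
[i=11,j=4] 22<26 → i++
[i=12,j=4] 23<26 → i++
[i=13,j=4] 27>26 → j++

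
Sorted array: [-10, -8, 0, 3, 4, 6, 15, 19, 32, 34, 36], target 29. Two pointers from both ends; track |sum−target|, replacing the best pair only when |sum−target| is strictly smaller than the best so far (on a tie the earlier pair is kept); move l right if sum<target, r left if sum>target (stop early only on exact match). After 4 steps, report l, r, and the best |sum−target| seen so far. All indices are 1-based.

l=3, r=9, best |Δ|=1

l=1 r=11: -10+36=26 d=3 *, l++
l=2 r=11: -8+36=28 d=1 *, l++
l=3 r=11: 0+36=36 d=7, r--
l=3 r=10: 0+34=34 d=5, r--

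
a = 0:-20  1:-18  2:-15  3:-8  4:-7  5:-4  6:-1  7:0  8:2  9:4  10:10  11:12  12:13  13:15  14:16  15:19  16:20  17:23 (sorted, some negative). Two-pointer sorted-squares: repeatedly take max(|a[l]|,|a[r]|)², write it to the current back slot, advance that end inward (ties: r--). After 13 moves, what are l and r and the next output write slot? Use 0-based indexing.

l=5, r=9, next write slot=4

[0,17] |-20|<=|23| out[17]=529 → r--
[0,16] |-20|<=|20| out[16]=400 → r--
[0,15] |-20|>|19| out[15]=400 → l++
[1,15] |-18|<=|19| out[14]=361 → r--
[1,14] |-18|>|16| out[13]=324 → l++
[2,14] |-15|<=|16| out[12]=256 → r--
[2,13] |-15|<=|15| out[11]=225 → r--
[2,12] |-15|>|13| out[10]=225 → l++
[3,12] |-8|<=|13| out[9]=169 → r--
[3,11] |-8|<=|12| out[8]=144 → r--
[3,10] |-8|<=|10| out[7]=100 → r--
[3,9] |-8|>|4| out[6]=64 → l++
[4,9] |-7|>|4| out[5]=49 → l++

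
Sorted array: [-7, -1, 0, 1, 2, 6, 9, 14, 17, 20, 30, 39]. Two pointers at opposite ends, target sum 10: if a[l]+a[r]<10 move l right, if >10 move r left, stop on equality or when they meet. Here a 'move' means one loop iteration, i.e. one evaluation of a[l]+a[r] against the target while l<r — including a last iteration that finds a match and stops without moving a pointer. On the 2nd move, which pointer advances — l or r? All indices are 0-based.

r

[0,11] -7+39=32 >10 → r--
[0,10] -7+30=23 >10 → r--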